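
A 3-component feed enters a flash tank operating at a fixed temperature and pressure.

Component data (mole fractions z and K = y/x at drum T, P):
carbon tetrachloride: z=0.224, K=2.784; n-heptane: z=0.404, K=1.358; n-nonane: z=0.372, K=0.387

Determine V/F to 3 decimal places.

Rachford–Rice: g(V/F) = Σ zᵢ(Kᵢ−1)/(1+V/F(Kᵢ−1)) = 0.
g(0) = ΣzᵢKᵢ − 1 = 0.316 and g(1) = 1 − Σzᵢ/Kᵢ = -0.339, so a root lies in (0, 1).
Iterate (Newton) starting at V/F = 0.5:
  V/F = 0.500: g = 0.0051, g' = -0.527 → V/F = 0.510
Converged at V/F = 0.510.

V/F = 0.510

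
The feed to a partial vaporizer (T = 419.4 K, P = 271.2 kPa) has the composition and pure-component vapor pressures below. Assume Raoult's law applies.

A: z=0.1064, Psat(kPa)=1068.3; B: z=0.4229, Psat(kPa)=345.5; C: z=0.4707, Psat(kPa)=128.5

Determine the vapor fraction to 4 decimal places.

Raoult's law: Kᵢ = Pᵢˢᵃᵗ/P = Pᵢˢᵃᵗ/271.2.
  K_A = 1068.3/271.2 = 3.939159, K_B = 345.5/271.2 = 1.273968, K_C = 128.5/271.2 = 0.473820
Let ψ = V/F and solve Σ zᵢ(Kᵢ−1)/(1+ψ(Kᵢ−1)) = 0.
Check two-phase: ΣzᵢKᵢ = 1.1809 > 1 and Σzᵢ/Kᵢ = 1.3524 > 1, so g(0) = 0.1809 > 0 and g(1) = -0.3524 < 0.
Newton iteration, ψ⁰ = 0.31:
  ψ = 0.3100: g = -0.02552, g' = -0.4647 → ψ = 0.2551
  ψ = 0.2551: g = 0.00095, g' = -0.5018 → ψ = 0.2570
Converged at ψ = 0.2570.

ψ = 0.2570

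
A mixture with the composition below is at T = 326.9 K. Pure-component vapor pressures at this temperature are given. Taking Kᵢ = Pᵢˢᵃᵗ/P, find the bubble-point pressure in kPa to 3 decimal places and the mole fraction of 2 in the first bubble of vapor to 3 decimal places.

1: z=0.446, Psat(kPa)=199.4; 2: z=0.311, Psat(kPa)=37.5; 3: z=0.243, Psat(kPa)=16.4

Pbub = 104.580 kPa, y_2 = 0.112

At the bubble point ψ → 0, so ΣzᵢKᵢ = 1 with Kᵢ = Pᵢˢᵃᵗ/P ⇒ P = ΣzᵢPᵢˢᵃᵗ.
P = 0.446·199.4 + 0.311·37.5 + 0.243·16.4 = 104.580 kPa
yᵢ = zᵢPᵢˢᵃᵗ/P ⇒ y_2 = 0.311·37.5/104.580 = 0.112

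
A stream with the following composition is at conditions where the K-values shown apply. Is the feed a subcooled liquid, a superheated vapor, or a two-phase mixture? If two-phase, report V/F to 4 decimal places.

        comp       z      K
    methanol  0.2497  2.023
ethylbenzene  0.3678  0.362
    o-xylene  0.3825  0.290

subcooled liquid

ΣzᵢKᵢ = 0.7492; Σzᵢ/Kᵢ = 2.4584.
Since ΣzᵢKᵢ < 1 the mixture is below its bubble point — single liquid phase.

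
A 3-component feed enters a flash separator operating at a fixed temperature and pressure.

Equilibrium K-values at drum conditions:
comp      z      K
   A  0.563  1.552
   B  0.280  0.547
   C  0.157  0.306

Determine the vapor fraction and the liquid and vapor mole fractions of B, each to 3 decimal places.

ψ = 0.244, x_B = 0.315, y_B = 0.172

Rachford–Rice: g(ψ) = Σ zᵢ(Kᵢ−1)/(1+ψ(Kᵢ−1)) = 0.
g(0) = ΣzᵢKᵢ − 1 = 0.075 and g(1) = 1 − Σzᵢ/Kᵢ = -0.388, so a root lies in (0, 1).
Newton–Raphson from ψ = 0.5:
  ψ = 0.500: g = -0.0873, g' = -0.379 → ψ = 0.270
  ψ = 0.270: g = -0.0080, g' = -0.319 → ψ = 0.245
  ψ = 0.245: g = -0.0000, g' = -0.316 → ψ = 0.244
Converged at ψ = 0.244.
Compositions from xᵢ = zᵢ/(1+ψ(Kᵢ−1)), yᵢ = Kᵢxᵢ:
  A: x = 0.496, y = 0.770
  B: x = 0.315, y = 0.172
  C: x = 0.189, y = 0.058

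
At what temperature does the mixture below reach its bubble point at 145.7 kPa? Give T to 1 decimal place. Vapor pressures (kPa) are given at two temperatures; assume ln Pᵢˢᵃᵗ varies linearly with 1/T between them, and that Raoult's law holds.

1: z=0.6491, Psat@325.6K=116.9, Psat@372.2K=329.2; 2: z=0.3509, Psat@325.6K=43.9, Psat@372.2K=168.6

T = 344.1 K

Bubble-point temperature: ΣzᵢPᵢˢᵃᵗ(T) = P. Interpolate ln Pᵢˢᵃᵗ = aᵢ + bᵢ/T.
  T = 325.6 K: ΣzᵢPᵢˢᵃᵗ = 91.28 kPa
  T = 372.2 K: ΣzᵢPᵢˢᵃᵗ = 272.85 kPa
  T = 348.9 K: ΣzᵢPᵢˢᵃᵗ = 163.39 kPa
  T = 337.2 K: ΣzᵢPᵢˢᵃᵗ = 123.14 kPa
  T = 343.0 K: ΣzᵢPᵢˢᵃᵗ = 142.00 kPa
  T = 345.9 K: ΣzᵢPᵢˢᵃᵗ = 152.23 kPa
  T = 344.4 K: ΣzᵢPᵢˢᵃᵗ = 146.87 kPa
Interpolating between 343.0 K and 344.4 K gives T ≈ 344.1 K.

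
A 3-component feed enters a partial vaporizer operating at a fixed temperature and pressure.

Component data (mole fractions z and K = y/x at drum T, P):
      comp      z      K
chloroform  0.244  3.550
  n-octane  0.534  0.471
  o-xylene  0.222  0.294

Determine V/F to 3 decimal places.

V/F = 0.123

Rachford–Rice: g(V/F) = Σ zᵢ(Kᵢ−1)/(1+V/F(Kᵢ−1)) = 0.
Feasibility: ΣzᵢKᵢ = 1.183, Σzᵢ/Kᵢ = 1.958 — both > 1, two phases present.
Newton–Raphson from V/F = 0.5:
  V/F = 0.500: g = -0.3528, g' = -0.847 → V/F = 0.084
  V/F = 0.084: g = 0.0509, g' = -1.367 → V/F = 0.121
  V/F = 0.121: g = 0.0027, g' = -1.230 → V/F = 0.123
Converged at V/F = 0.123.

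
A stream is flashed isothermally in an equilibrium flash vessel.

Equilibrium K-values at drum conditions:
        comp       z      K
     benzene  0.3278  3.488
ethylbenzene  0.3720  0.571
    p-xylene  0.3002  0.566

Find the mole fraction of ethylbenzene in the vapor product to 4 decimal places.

Let β = V/F and solve Σ zᵢ(Kᵢ−1)/(1+β(Kᵢ−1)) = 0.
Feasibility: ΣzᵢKᵢ = 1.5257, Σzᵢ/Kᵢ = 1.2759 — both > 1, two phases present.
Iterate (Newton) starting at β = 0.67:
  β = 0.6700: g = -0.10186, g' = -0.5325 → β = 0.4787
  β = 0.4787: g = 0.00694, g' = -0.6212 → β = 0.4899
  β = 0.4899: g = 0.00005, g' = -0.6131 → β = 0.4900
Converged at β = 0.4900.
Compositions from xᵢ = zᵢ/(1+β(Kᵢ−1)), yᵢ = Kᵢxᵢ:
  benzene: x = 0.1477, y = 0.5153
  ethylbenzene: x = 0.4710, y = 0.2689
  p-xylene: x = 0.3813, y = 0.2158

y_ethylbenzene = 0.2689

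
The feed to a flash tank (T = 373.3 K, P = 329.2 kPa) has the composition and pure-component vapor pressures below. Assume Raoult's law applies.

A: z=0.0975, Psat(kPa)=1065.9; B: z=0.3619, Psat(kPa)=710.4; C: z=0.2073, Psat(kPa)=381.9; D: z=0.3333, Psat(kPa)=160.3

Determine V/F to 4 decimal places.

V/F = 0.8765

Raoult's law: Kᵢ = Pᵢˢᵃᵗ/P = Pᵢˢᵃᵗ/329.2.
  K_A = 1065.9/329.2 = 3.237849, K_B = 710.4/329.2 = 2.157959, K_C = 381.9/329.2 = 1.160085, K_D = 160.3/329.2 = 0.486938
Rachford–Rice: g(V/F) = Σ zᵢ(Kᵢ−1)/(1+V/F(Kᵢ−1)) = 0.
g(0) = ΣzᵢKᵢ − 1 = 0.4994 and g(1) = 1 − Σzᵢ/Kᵢ = -0.0610, so a root lies in (0, 1).
Iterate (Newton) starting at V/F = 0.45:
  V/F = 0.4500: g = 0.19284, g' = -0.4839 → V/F = 0.8485
  V/F = 0.8485: g = 0.01302, g' = -0.4609 → V/F = 0.8768
  V/F = 0.8768: g = -0.00011, g' = -0.4691 → V/F = 0.8765
Converged at V/F = 0.8765.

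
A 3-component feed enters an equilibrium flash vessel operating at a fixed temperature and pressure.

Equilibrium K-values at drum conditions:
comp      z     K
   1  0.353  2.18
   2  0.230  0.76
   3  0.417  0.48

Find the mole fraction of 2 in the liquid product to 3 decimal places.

x_2 = 0.247

Iterate (Newton) starting at β = 0.5:
  β = 0.500: g = -0.0938, g' = -0.417 → β = 0.275
  β = 0.275: g = 0.0022, g' = -0.449 → β = 0.280
Converged at β = 0.280.
Compositions from xᵢ = zᵢ/(1+β(Kᵢ−1)), yᵢ = Kᵢxᵢ:
  1: x = 0.265, y = 0.578
  2: x = 0.247, y = 0.187
  3: x = 0.488, y = 0.234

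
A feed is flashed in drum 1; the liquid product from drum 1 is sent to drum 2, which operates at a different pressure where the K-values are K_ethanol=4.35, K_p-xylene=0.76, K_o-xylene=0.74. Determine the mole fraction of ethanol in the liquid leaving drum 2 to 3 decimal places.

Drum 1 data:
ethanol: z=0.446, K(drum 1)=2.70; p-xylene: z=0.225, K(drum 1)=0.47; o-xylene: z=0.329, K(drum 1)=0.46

x_ethanol (drum 2) = 0.070

Drum 1:
Let ψ₁ = V/F and solve Σ zᵢ(Kᵢ−1)/(1+ψ₁(Kᵢ−1)) = 0.
g(0) = ΣzᵢKᵢ − 1 = 0.461 and g(1) = 1 − Σzᵢ/Kᵢ = -0.359, so a root lies in (0, 1).
Newton–Raphson from ψ₁ = 0.41:
  ψ₁ = 0.410: g = 0.0663, g' = -0.709 → ψ₁ = 0.503
  ψ₁ = 0.503: g = 0.0019, g' = -0.673 → ψ₁ = 0.506
Converged at ψ₁ = 0.506.
Drum-1 compositions:
  ethanol: x = 0.240, y = 0.647
  p-xylene: x = 0.308, y = 0.145
  o-xylene: x = 0.453, y = 0.208
Drum-2 feed = drum-1 liquid: z₂ = (0.2397, 0.3075, 0.4528).
Drum 2:
Newton–Raphson from ψ₂ = 0.5:
  ψ₂ = 0.500: g = 0.0810, g' = -0.439 → ψ₂ = 0.684
  ψ₂ = 0.684: g = 0.0123, g' = -0.319 → ψ₂ = 0.723
  ψ₂ = 0.723: g = 0.0003, g' = -0.302 → ψ₂ = 0.724
Converged at ψ₂ = 0.724.
  ethanol: x = 0.070, y = 0.304
  p-xylene: x = 0.372, y = 0.283
  o-xylene: x = 0.558, y = 0.413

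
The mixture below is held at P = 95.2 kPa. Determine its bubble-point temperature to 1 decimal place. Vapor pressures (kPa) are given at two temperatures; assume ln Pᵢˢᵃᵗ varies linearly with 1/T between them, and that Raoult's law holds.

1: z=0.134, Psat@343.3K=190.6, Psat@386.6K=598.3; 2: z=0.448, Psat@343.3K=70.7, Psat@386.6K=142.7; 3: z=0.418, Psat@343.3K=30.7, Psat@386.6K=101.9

T = 356.0 K

Bubble-point temperature: ΣzᵢPᵢˢᵃᵗ(T) = P. Interpolate ln Pᵢˢᵃᵗ = aᵢ + bᵢ/T.
  T = 343.3 K: ΣzᵢPᵢˢᵃᵗ = 70.05 kPa
  T = 386.6 K: ΣzᵢPᵢˢᵃᵗ = 186.70 kPa
  T = 365.0 K: ΣzᵢPᵢˢᵃᵗ = 117.12 kPa
  T = 354.1 K: ΣzᵢPᵢˢᵃᵗ = 91.01 kPa
  T = 359.6 K: ΣzᵢPᵢˢᵃᵗ = 103.52 kPa
  T = 356.9 K: ΣzᵢPᵢˢᵃᵗ = 97.22 kPa
Interpolating between 354.1 K and 356.9 K gives T ≈ 356.0 K.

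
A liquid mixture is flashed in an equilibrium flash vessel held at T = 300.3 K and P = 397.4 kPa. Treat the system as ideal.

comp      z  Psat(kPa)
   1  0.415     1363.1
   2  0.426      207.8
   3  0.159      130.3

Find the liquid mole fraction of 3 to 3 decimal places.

x_3 = 0.248

Raoult's law: Kᵢ = Pᵢˢᵃᵗ/P = Pᵢˢᵃᵗ/397.4.
  K_1 = 1363.1/397.4 = 3.43005, K_2 = 207.8/397.4 = 0.52290, K_3 = 130.3/397.4 = 0.32788
Newton–Raphson from V/F = 0.47:
  V/F = 0.470: g = 0.0526, g' = -0.849 → V/F = 0.532
  V/F = 0.532: g = 0.0012, g' = -0.814 → V/F = 0.533
Converged at V/F = 0.533.
Compositions from xᵢ = zᵢ/(1+V/F(Kᵢ−1)), yᵢ = Kᵢxᵢ:
  1: x = 0.181, y = 0.620
  2: x = 0.571, y = 0.299
  3: x = 0.248, y = 0.081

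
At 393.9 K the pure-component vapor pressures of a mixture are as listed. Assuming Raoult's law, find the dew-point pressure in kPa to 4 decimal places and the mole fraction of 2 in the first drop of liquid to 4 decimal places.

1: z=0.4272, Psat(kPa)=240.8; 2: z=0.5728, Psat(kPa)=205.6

At the dew point ψ → 1, so Σzᵢ/Kᵢ = 1 with Kᵢ = Pᵢˢᵃᵗ/P ⇒ 1/P = Σzᵢ/Pᵢˢᵃᵗ.
1/P = 0.4272/240.8 + 0.5728/205.6 = 0.0045601 ⇒ P = 219.2945 kPa
xᵢ = zᵢP/Pᵢˢᵃᵗ ⇒ x_2 = 0.5728·219.2945/205.6 = 0.6110

Pdew = 219.2945 kPa, x_2 = 0.6110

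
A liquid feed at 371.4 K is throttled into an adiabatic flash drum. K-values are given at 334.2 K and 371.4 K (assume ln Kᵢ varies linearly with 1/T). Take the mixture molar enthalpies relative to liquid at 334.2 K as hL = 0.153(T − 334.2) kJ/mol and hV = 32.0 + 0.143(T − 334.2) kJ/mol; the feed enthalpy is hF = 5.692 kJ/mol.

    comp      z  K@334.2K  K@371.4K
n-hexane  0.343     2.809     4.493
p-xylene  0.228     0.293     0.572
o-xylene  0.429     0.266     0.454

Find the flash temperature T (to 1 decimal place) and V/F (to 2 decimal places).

T = 338.6 K, V/F = 0.16

Adiabatic flash: solve Rachford–Rice at each trial T, then check hF = ψ·hV(T) + (1−ψ)·hL(T).
  T = 334.2 K: K = (2.809, 0.293, 0.266), RR gives ψ = 0.110, H_out = 3.525 kJ/mol
  T = 371.4 K: K = (4.493, 0.572, 0.454), RR gives ψ = 0.488, H_out = 21.138 kJ/mol
  T = 352.8 K: K = (3.597, 0.417, 0.352), RR gives ψ = 0.295, H_out = 12.240 kJ/mol
  T = 343.5 K: K = (3.189, 0.351, 0.307), RR gives ψ = 0.206, H_out = 7.999 kJ/mol
  T = 338.9 K: K = (2.998, 0.321, 0.286), RR gives ψ = 0.160, H_out = 5.835 kJ/mol
  T = 336.5 K: K = (2.900, 0.307, 0.276), RR gives ψ = 0.135, H_out = 4.671 kJ/mol
Linear interpolation between T = 336.5 (H_out = 4.671) and T = 338.9 (H_out = 5.835) on hF = 5.692 gives T ≈ 338.6 K, at which ψ = 0.16.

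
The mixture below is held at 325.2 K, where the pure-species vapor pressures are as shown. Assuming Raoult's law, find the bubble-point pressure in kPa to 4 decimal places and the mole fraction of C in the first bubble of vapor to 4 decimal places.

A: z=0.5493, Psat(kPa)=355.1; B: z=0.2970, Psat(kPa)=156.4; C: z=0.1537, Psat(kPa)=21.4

At the bubble point ψ → 0, so ΣzᵢKᵢ = 1 with Kᵢ = Pᵢˢᵃᵗ/P ⇒ P = ΣzᵢPᵢˢᵃᵗ.
P = 0.5493·355.1 + 0.2970·156.4 + 0.1537·21.4 = 244.7964 kPa
yᵢ = zᵢPᵢˢᵃᵗ/P ⇒ y_C = 0.1537·21.4/244.7964 = 0.0134

Pbub = 244.7964 kPa, y_C = 0.0134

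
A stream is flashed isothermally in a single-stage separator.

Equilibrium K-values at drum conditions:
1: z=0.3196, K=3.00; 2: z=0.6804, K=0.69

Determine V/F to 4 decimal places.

V/F = 0.6908

Rachford–Rice: g(V/F) = Σ zᵢ(Kᵢ−1)/(1+V/F(Kᵢ−1)) = 0.
Feasibility: ΣzᵢKᵢ = 1.4283, Σzᵢ/Kᵢ = 1.0926 — both > 1, two phases present.
Newton iteration, V/F⁰ = 0.43:
  V/F = 0.4300: g = 0.10029, g' = -0.4566 → V/F = 0.6497
  V/F = 0.6497: g = 0.01388, g' = -0.3443 → V/F = 0.6900
  V/F = 0.6900: g = 0.00026, g' = -0.3315 → V/F = 0.6908
Converged at V/F = 0.6908.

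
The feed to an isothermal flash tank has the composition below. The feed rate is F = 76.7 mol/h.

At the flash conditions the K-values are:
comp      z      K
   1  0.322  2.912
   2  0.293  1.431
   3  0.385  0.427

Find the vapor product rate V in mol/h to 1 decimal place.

Iterate (Newton) starting at V/F = 0.5:
  V/F = 0.500: g = 0.1095, g' = -0.593 → V/F = 0.685
  V/F = 0.685: g = 0.0011, g' = -0.596 → V/F = 0.687
Converged at V/F = 0.687.
Then V = V/F·F = 0.6865·76.7 = 52.7 mol/h and L = F − V = 24.0 mol/h.

V = 52.7 mol/h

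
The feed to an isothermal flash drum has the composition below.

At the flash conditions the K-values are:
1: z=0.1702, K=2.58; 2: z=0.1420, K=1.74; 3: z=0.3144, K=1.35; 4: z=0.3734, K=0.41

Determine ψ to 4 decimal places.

Let ψ = V/F and solve Σ zᵢ(Kᵢ−1)/(1+ψ(Kᵢ−1)) = 0.
Feasibility: ΣzᵢKᵢ = 1.2637, Σzᵢ/Kᵢ = 1.2912 — both > 1, two phases present.
Newton iteration, ψ⁰ = 0.5:
  ψ = 0.5000: g = 0.00809, g' = -0.4635 → ψ = 0.5175
  ψ = 0.5175: g = -0.00002, g' = -0.4662 → ψ = 0.5174
Converged at ψ = 0.5174.

ψ = 0.5174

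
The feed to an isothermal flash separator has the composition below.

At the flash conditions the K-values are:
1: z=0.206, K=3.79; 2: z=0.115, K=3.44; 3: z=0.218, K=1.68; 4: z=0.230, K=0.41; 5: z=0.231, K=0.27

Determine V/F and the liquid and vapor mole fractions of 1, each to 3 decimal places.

Rachford–Rice: g(V/F) = Σ zᵢ(Kᵢ−1)/(1+V/F(Kᵢ−1)) = 0.
Check two-phase: ΣzᵢKᵢ = 1.699 > 1 and Σzᵢ/Kᵢ = 1.634 > 1, so g(0) = 0.699 > 0 and g(1) = -0.634 < 0.
Newton iteration, V/F⁰ = 0.62:
  V/F = 0.620: g = -0.0955, g' = -0.983 → V/F = 0.523
  V/F = 0.523: g = -0.0025, g' = -0.942 → V/F = 0.520
Converged at V/F = 0.520.
Compositions from xᵢ = zᵢ/(1+V/F(Kᵢ−1)), yᵢ = Kᵢxᵢ:
  1: x = 0.084, y = 0.319
  2: x = 0.051, y = 0.174
  3: x = 0.161, y = 0.271
  4: x = 0.332, y = 0.136
  5: x = 0.372, y = 0.101

V/F = 0.520, x_1 = 0.084, y_1 = 0.319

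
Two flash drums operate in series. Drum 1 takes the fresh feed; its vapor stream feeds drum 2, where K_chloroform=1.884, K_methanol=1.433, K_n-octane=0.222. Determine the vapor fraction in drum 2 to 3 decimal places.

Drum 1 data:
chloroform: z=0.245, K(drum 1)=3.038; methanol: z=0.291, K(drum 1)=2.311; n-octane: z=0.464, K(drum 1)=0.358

Drum 1:
Iterate (Newton) starting at ψ₁ = 0.43:
  ψ₁ = 0.430: g = 0.0986, g' = -0.858 → ψ₁ = 0.545
  ψ₁ = 0.545: g = 0.0010, g' = -0.851 → ψ₁ = 0.546
Converged at ψ₁ = 0.546.
Drum-1 compositions:
  chloroform: x = 0.116, y = 0.352
  methanol: x = 0.170, y = 0.392
  n-octane: x = 0.714, y = 0.256
Drum-2 feed = drum-1 vapor: z₂ = (0.3523, 0.3919, 0.2558).
Drum 2:
Newton iteration, ψ₂⁰ = 0.5:
  ψ₂ = 0.500: g = 0.0298, g' = -0.597 → ψ₂ = 0.550
  ψ₂ = 0.550: g = -0.0012, g' = -0.646 → ψ₂ = 0.548
Converged at ψ₂ = 0.548.
  chloroform: x = 0.237, y = 0.447
  methanol: x = 0.317, y = 0.454
  n-octane: x = 0.446, y = 0.099

V/F (drum 2) = 0.548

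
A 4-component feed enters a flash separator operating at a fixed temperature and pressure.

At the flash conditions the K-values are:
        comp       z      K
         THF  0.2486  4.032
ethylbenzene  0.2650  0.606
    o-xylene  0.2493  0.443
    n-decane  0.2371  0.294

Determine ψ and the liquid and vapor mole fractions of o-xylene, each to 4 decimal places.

ψ = 0.2040, x_o-xylene = 0.2813, y_o-xylene = 0.1246

Newton–Raphson from ψ = 0.62:
  ψ = 0.6200: g = -0.38624, g' = -0.9019 → ψ = 0.1917
  ψ = 0.1917: g = 0.01466, g' = -1.2171 → ψ = 0.2038
  ψ = 0.2038: g = 0.00022, g' = -1.1814 → ψ = 0.2040
Converged at ψ = 0.2040.
Compositions from xᵢ = zᵢ/(1+ψ(Kᵢ−1)), yᵢ = Kᵢxᵢ:
  THF: x = 0.1536, y = 0.6193
  ethylbenzene: x = 0.2882, y = 0.1746
  o-xylene: x = 0.2813, y = 0.1246
  n-decane: x = 0.2770, y = 0.0814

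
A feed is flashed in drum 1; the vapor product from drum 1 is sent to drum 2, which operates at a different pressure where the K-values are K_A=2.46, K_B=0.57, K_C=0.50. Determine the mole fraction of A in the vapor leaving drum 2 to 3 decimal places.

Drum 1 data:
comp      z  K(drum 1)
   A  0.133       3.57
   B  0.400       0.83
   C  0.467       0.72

y_A (drum 2) = 0.595

Drum 1:
Rachford–Rice: g(ψ₁) = Σ zᵢ(Kᵢ−1)/(1+ψ₁(Kᵢ−1)) = 0.
Feasibility: ΣzᵢKᵢ = 1.143, Σzᵢ/Kᵢ = 1.168 — both > 1, two phases present.
Iterate (Newton) starting at ψ₁ = 0.5:
  ψ₁ = 0.500: g = -0.0768, g' = -0.232 → ψ₁ = 0.168
  ψ₁ = 0.168: g = 0.0313, g' = -0.480 → ψ₁ = 0.234
  ψ₁ = 0.234: g = 0.0029, g' = -0.397 → ψ₁ = 0.241
Converged at ψ₁ = 0.241.
Drum-1 compositions:
  A: x = 0.082, y = 0.293
  B: x = 0.417, y = 0.346
  C: x = 0.501, y = 0.361
Drum-2 feed = drum-1 vapor: z₂ = (0.2933, 0.3462, 0.3606).
Drum 2:
Rachford–Rice: g(ψ₂) = Σ zᵢ(Kᵢ−1)/(1+ψ₂(Kᵢ−1)) = 0.
Feasibility: ΣzᵢKᵢ = 1.099, Σzᵢ/Kᵢ = 1.448 — both > 1, two phases present.
Newton iteration, ψ₂⁰ = 0.5:
  ψ₂ = 0.500: g = -0.1825, g' = -0.473 → ψ₂ = 0.114
  ψ₂ = 0.114: g = 0.0193, g' = -0.631 → ψ₂ = 0.145
Converged at ψ₂ = 0.145.
  A: x = 0.242, y = 0.595
  B: x = 0.369, y = 0.210
  C: x = 0.389, y = 0.194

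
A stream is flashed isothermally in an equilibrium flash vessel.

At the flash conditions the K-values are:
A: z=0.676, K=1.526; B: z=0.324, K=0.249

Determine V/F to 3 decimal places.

Rachford–Rice: g(V/F) = Σ zᵢ(Kᵢ−1)/(1+V/F(Kᵢ−1)) = 0.
Check two-phase: ΣzᵢKᵢ = 1.112 > 1 and Σzᵢ/Kᵢ = 1.744 > 1, so g(0) = 0.112 > 0 and g(1) = -0.744 < 0.
Binary case is linear: z₁(K₁−1)(1+V/F(K₂−1)) + z₂(K₂−1)(1+V/F(K₁−1)) = 0
⇒ V/F = [z₁(K₁−1)+z₂(K₂−1)] / [−(K₁−1)(K₂−1)] = 0.1123/0.3950 = 0.284

V/F = 0.284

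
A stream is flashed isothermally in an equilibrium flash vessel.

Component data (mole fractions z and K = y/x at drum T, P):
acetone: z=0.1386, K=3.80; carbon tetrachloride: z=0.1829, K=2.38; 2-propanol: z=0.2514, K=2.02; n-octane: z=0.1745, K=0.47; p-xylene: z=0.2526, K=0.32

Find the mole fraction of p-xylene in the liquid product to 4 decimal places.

Let β = V/F and solve Σ zᵢ(Kᵢ−1)/(1+β(Kᵢ−1)) = 0.
Feasibility: ΣzᵢKᵢ = 1.6327, Σzᵢ/Kᵢ = 1.3984 — both > 1, two phases present.
Newton–Raphson from β = 0.53:
  β = 0.5300: g = 0.07129, g' = -0.7828 → β = 0.6211
  β = 0.6211: g = -0.00063, g' = -0.8028 → β = 0.6203
Converged at β = 0.6203.
Compositions from xᵢ = zᵢ/(1+β(Kᵢ−1)), yᵢ = Kᵢxᵢ:
  acetone: x = 0.0506, y = 0.1924
  carbon tetrachloride: x = 0.0985, y = 0.2345
  2-propanol: x = 0.1540, y = 0.3110
  n-octane: x = 0.2600, y = 0.1222
  p-xylene: x = 0.4369, y = 0.1398

x_p-xylene = 0.4369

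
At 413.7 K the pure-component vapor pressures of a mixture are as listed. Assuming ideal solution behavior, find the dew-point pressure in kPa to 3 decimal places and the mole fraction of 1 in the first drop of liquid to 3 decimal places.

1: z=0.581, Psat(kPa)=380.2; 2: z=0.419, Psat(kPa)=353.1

At the dew point ψ → 1, so Σzᵢ/Kᵢ = 1 with Kᵢ = Pᵢˢᵃᵗ/P ⇒ 1/P = Σzᵢ/Pᵢˢᵃᵗ.
1/P = 0.581/380.2 + 0.419/353.1 = 0.002715 ⇒ P = 368.355 kPa
xᵢ = zᵢP/Pᵢˢᵃᵗ ⇒ x_1 = 0.581·368.355/380.2 = 0.563

Pdew = 368.355 kPa, x_1 = 0.563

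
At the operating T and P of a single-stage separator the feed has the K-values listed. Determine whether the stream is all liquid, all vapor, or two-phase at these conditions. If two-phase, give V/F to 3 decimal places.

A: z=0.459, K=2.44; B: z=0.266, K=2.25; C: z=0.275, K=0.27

two-phase, V/F = 0.792

ΣzᵢKᵢ = 1.793; Σzᵢ/Kᵢ = 1.325.
Both exceed 1, so a two-phase solution exists.
Rachford–Rice: g(ψ) = Σ zᵢ(Kᵢ−1)/(1+ψ(Kᵢ−1)) = 0.
Newton–Raphson from ψ = 0.55:
  ψ = 0.550: g = 0.2305, g' = -0.851 → ψ = 0.821
  ψ = 0.821: g = -0.0336, g' = -1.213 → ψ = 0.793
  ψ = 0.793: g = -0.0011, g' = -1.138 → ψ = 0.792
Converged at ψ = 0.792.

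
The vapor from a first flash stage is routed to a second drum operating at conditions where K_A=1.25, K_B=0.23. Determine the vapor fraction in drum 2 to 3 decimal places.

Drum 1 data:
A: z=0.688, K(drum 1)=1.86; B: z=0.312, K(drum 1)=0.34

V/F (drum 2) = 0.279

Drum 1:
Let ψ₁ = V/F and solve Σ zᵢ(Kᵢ−1)/(1+ψ₁(Kᵢ−1)) = 0.
g(0) = ΣzᵢKᵢ − 1 = 0.386 and g(1) = 1 − Σzᵢ/Kᵢ = -0.288, so a root lies in (0, 1).
Binary case is linear: z₁(K₁−1)(1+ψ₁(K₂−1)) + z₂(K₂−1)(1+ψ₁(K₁−1)) = 0
⇒ ψ₁ = [z₁(K₁−1)+z₂(K₂−1)] / [−(K₁−1)(K₂−1)] = 0.3858/0.5676 = 0.680
Drum-1 compositions:
  A: x = 0.434, y = 0.808
  B: x = 0.566, y = 0.192
Drum-2 feed = drum-1 vapor: z₂ = (0.8076, 0.1924).
Drum 2:
Let ψ₂ = V/F and solve Σ zᵢ(Kᵢ−1)/(1+ψ₂(Kᵢ−1)) = 0.
Feasibility: ΣzᵢKᵢ = 1.054, Σzᵢ/Kᵢ = 1.482 — both > 1, two phases present.
Newton–Raphson from ψ₂ = 0.45:
  ψ₂ = 0.450: g = -0.0452, g' = -0.308 → ψ₂ = 0.303
  ψ₂ = 0.303: g = -0.0056, g' = -0.238 → ψ₂ = 0.280
  ψ₂ = 0.280: g = -0.0001, g' = -0.229 → ψ₂ = 0.279
Converged at ψ₂ = 0.279.
  A: x = 0.755, y = 0.944
  B: x = 0.245, y = 0.056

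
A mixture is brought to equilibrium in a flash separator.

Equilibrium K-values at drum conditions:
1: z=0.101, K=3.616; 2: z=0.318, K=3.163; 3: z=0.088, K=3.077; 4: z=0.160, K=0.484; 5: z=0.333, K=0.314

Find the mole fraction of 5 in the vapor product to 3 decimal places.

Material balance + equilibrium reduce to Σ zᵢ(Kᵢ−1)/(1+ψ(Kᵢ−1)) = 0.
Check two-phase: ΣzᵢKᵢ = 1.824 > 1 and Σzᵢ/Kᵢ = 1.548 > 1, so g(0) = 0.824 > 0 and g(1) = -0.548 < 0.
Iterate (Newton) starting at ψ = 0.63:
  ψ = 0.630: g = -0.0546, g' = -1.016 → ψ = 0.576
Converged at ψ = 0.576.
Compositions from xᵢ = zᵢ/(1+ψ(Kᵢ−1)), yᵢ = Kᵢxᵢ:
  1: x = 0.040, y = 0.146
  2: x = 0.142, y = 0.448
  3: x = 0.040, y = 0.123
  4: x = 0.228, y = 0.110
  5: x = 0.550, y = 0.173

y_5 = 0.173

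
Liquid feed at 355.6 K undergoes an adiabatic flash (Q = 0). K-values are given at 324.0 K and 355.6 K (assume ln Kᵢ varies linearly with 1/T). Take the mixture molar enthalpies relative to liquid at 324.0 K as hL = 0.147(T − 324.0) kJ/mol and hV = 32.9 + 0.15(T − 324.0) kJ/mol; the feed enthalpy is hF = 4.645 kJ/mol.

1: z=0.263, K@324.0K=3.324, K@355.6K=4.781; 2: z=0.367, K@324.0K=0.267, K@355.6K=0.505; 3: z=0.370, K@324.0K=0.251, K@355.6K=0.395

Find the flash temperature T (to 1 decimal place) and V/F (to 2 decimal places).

Adiabatic flash: solve Rachford–Rice at each trial T, then check hF = ψ·hV(T) + (1−ψ)·hL(T).
  T = 324.0 K: K = (3.324, 0.267, 0.251), RR gives ψ = 0.038, H_out = 1.243 kJ/mol
  T = 355.6 K: K = (4.781, 0.505, 0.395), RR gives ψ = 0.282, H_out = 13.956 kJ/mol
  T = 339.8 K: K = (4.020, 0.373, 0.318), RR gives ψ = 0.158, H_out = 7.516 kJ/mol
  T = 331.9 K: K = (3.664, 0.317, 0.283), RR gives ψ = 0.099, H_out = 4.422 kJ/mol
  T = 335.9 K: K = (3.842, 0.344, 0.301), RR gives ψ = 0.129, H_out = 5.991 kJ/mol
  T = 333.9 K: K = (3.753, 0.330, 0.292), RR gives ψ = 0.114, H_out = 5.208 kJ/mol
Linear interpolation between T = 331.9 (H_out = 4.422) and T = 333.9 (H_out = 5.208) on hF = 4.645 gives T ≈ 332.5 K, at which ψ = 0.10.

T = 332.5 K, V/F = 0.10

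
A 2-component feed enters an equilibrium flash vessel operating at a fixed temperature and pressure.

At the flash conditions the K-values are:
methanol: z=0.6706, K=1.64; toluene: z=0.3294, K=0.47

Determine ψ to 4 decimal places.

ψ = 0.7506

Material balance + equilibrium reduce to Σ zᵢ(Kᵢ−1)/(1+ψ(Kᵢ−1)) = 0.
Check two-phase: ΣzᵢKᵢ = 1.2546 > 1 and Σzᵢ/Kᵢ = 1.1098 > 1, so g(0) = 0.2546 > 0 and g(1) = -0.1098 < 0.
Binary case is linear: z₁(K₁−1)(1+ψ(K₂−1)) + z₂(K₂−1)(1+ψ(K₁−1)) = 0
⇒ ψ = [z₁(K₁−1)+z₂(K₂−1)] / [−(K₁−1)(K₂−1)] = 0.25460/0.33920 = 0.7506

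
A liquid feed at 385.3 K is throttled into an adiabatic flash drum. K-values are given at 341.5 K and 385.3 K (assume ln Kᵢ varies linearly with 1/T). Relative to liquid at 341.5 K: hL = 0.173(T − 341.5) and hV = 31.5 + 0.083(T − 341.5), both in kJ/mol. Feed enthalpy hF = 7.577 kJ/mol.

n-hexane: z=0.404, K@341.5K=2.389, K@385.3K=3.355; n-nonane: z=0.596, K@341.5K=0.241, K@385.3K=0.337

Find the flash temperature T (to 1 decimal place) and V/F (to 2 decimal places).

Adiabatic flash: solve Rachford–Rice at each trial T, then check hF = ψ·hV(T) + (1−ψ)·hL(T).
  T = 341.5 K: K = (2.389, 0.241), RR gives ψ = 0.103, H_out = 3.251 kJ/mol
  T = 385.3 K: K = (3.355, 0.337), RR gives ψ = 0.356, H_out = 17.396 kJ/mol
  T = 363.4 K: K = (2.860, 0.288), RR gives ψ = 0.247, H_out = 11.080 kJ/mol
  T = 352.4 K: K = (2.620, 0.264), RR gives ψ = 0.181, H_out = 7.412 kJ/mol
  T = 357.9 K: K = (2.739, 0.276), RR gives ψ = 0.215, H_out = 9.301 kJ/mol
  T = 355.1 K: K = (2.679, 0.270), RR gives ψ = 0.198, H_out = 8.354 kJ/mol
  T = 353.8 K: K = (2.650, 0.267), RR gives ψ = 0.190, H_out = 7.904 kJ/mol
Linear interpolation between T = 352.4 (H_out = 7.412) and T = 353.8 (H_out = 7.904) on hF = 7.577 gives T ≈ 352.9 K, at which ψ = 0.18.

T = 352.9 K, V/F = 0.18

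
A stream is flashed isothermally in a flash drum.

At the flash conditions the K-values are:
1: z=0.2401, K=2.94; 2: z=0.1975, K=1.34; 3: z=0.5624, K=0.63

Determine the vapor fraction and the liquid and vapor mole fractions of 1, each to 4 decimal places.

Let ψ = V/F and solve Σ zᵢ(Kᵢ−1)/(1+ψ(Kᵢ−1)) = 0.
g(0) = ΣzᵢKᵢ − 1 = 0.3249 and g(1) = 1 − Σzᵢ/Kᵢ = -0.1218, so a root lies in (0, 1).
Newton iteration, ψ⁰ = 0.5:
  ψ = 0.5000: g = 0.03851, g' = -0.3654 → ψ = 0.6054
  ψ = 0.6054: g = 0.00175, g' = -0.3347 → ψ = 0.6106
Converged at ψ = 0.6106.
Compositions from xᵢ = zᵢ/(1+ψ(Kᵢ−1)), yᵢ = Kᵢxᵢ:
  1: x = 0.1099, y = 0.3231
  2: x = 0.1635, y = 0.2192
  3: x = 0.7265, y = 0.4577

ψ = 0.6106, x_1 = 0.1099, y_1 = 0.3231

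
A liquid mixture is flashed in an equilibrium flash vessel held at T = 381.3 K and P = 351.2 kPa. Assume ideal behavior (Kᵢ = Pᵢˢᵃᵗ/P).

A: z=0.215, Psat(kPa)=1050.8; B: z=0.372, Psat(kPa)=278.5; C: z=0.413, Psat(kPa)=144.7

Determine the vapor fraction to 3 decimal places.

ψ = 0.127

Raoult's law: Kᵢ = Pᵢˢᵃᵗ/P = Pᵢˢᵃᵗ/351.2.
  K_A = 1050.8/351.2 = 2.99203, K_B = 278.5/351.2 = 0.79300, K_C = 144.7/351.2 = 0.41202
Material balance + equilibrium reduce to Σ zᵢ(Kᵢ−1)/(1+ψ(Kᵢ−1)) = 0.
Feasibility: ΣzᵢKᵢ = 1.108, Σzᵢ/Kᵢ = 1.543 — both > 1, two phases present.
Iterate (Newton) starting at ψ = 0.5:
  ψ = 0.500: g = -0.2153, g' = -0.520 → ψ = 0.086
  ψ = 0.086: g = 0.0312, g' = -0.796 → ψ = 0.126
  ψ = 0.126: g = 0.0014, g' = -0.729 → ψ = 0.127
Converged at ψ = 0.127.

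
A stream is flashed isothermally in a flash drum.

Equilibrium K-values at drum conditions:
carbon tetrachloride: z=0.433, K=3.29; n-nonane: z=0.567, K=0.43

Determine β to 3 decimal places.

Let β = V/F and solve Σ zᵢ(Kᵢ−1)/(1+β(Kᵢ−1)) = 0.
g(0) = ΣzᵢKᵢ − 1 = 0.668 and g(1) = 1 − Σzᵢ/Kᵢ = -0.450, so a root lies in (0, 1).
Binary case is linear: z₁(K₁−1)(1+β(K₂−1)) + z₂(K₂−1)(1+β(K₁−1)) = 0
⇒ β = [z₁(K₁−1)+z₂(K₂−1)] / [−(K₁−1)(K₂−1)] = 0.6684/1.3053 = 0.512

β = 0.512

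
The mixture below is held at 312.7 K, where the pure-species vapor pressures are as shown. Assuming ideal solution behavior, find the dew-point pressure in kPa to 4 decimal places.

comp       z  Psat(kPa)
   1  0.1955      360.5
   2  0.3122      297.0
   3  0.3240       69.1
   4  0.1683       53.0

At the dew point ψ → 1, so Σzᵢ/Kᵢ = 1 with Kᵢ = Pᵢˢᵃᵗ/P ⇒ 1/P = Σzᵢ/Pᵢˢᵃᵗ.
1/P = 0.1955/360.5 + 0.3122/297.0 + 0.3240/69.1 + 0.1683/53.0 = 0.0094578 ⇒ P = 105.7327 kPa

Pdew = 105.7327 kPa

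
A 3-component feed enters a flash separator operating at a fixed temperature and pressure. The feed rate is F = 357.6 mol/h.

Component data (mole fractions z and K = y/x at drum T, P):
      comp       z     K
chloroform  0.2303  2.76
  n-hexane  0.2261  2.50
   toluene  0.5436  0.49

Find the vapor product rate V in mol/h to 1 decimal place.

Newton–Raphson from ψ = 0.5:
  ψ = 0.5000: g = 0.03727, g' = -0.6227 → ψ = 0.5599
  ψ = 0.5599: g = 0.00047, g' = -0.6083 → ψ = 0.5606
Converged at ψ = 0.5606.
Then V = ψ·F = 0.5606·357.6 = 200.5 mol/h and L = F − V = 157.1 mol/h.

V = 200.5 mol/h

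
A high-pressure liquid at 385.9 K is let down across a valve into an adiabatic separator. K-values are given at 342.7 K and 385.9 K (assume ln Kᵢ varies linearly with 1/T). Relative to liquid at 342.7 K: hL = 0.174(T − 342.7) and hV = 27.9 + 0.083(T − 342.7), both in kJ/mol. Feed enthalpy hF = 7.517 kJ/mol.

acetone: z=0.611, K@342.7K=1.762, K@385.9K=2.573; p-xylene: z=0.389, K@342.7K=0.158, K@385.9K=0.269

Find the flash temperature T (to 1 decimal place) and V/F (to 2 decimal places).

T = 345.7 K, V/F = 0.25

Adiabatic flash: solve Rachford–Rice at each trial T, then check hF = ψ·hV(T) + (1−ψ)·hL(T).
  T = 342.7 K: K = (1.762, 0.158), RR gives ψ = 0.215, H_out = 6.003 kJ/mol
  T = 385.9 K: K = (2.573, 0.269), RR gives ψ = 0.589, H_out = 21.623 kJ/mol
  T = 364.3 K: K = (2.153, 0.209), RR gives ψ = 0.436, H_out = 15.055 kJ/mol
  T = 353.5 K: K = (1.954, 0.183), RR gives ψ = 0.340, H_out = 11.024 kJ/mol
  T = 348.1 K: K = (1.857, 0.170), RR gives ψ = 0.282, H_out = 8.676 kJ/mol
  T = 345.4 K: K = (1.809, 0.164), RR gives ψ = 0.250, H_out = 7.387 kJ/mol
  T = 346.8 K: K = (1.834, 0.167), RR gives ψ = 0.267, H_out = 8.066 kJ/mol
Linear interpolation between T = 345.4 (H_out = 7.387) and T = 346.8 (H_out = 8.066) on hF = 7.517 gives T ≈ 345.7 K, at which ψ = 0.25.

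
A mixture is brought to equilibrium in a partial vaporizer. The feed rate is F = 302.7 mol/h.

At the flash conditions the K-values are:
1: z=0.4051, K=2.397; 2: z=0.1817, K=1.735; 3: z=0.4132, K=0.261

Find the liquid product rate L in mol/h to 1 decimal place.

L = 169.9 mol/h

Rachford–Rice: g(V/F) = Σ zᵢ(Kᵢ−1)/(1+V/F(Kᵢ−1)) = 0.
Check two-phase: ΣzᵢKᵢ = 1.3941 > 1 and Σzᵢ/Kᵢ = 1.8569 > 1, so g(0) = 0.3941 > 0 and g(1) = -0.8569 < 0.
Newton iteration, V/F⁰ = 0.66:
  V/F = 0.6600: g = -0.21172, g' = -1.1185 → V/F = 0.4707
  V/F = 0.4707: g = -0.02758, g' = -0.8725 → V/F = 0.4391
  V/F = 0.4391: g = -0.00030, g' = -0.8543 → V/F = 0.4387
Converged at V/F = 0.4387.
Then V = V/F·F = 0.4387·302.7 = 132.8 mol/h and L = F − V = 169.9 mol/h.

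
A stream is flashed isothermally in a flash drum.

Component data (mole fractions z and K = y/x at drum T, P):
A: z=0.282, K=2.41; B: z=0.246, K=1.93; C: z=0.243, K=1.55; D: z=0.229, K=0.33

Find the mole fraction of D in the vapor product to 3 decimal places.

Newton–Raphson from β = 0.67:
  β = 0.670: g = 0.1647, g' = -0.607 → β = 0.941
  β = 0.941: g = -0.0346, g' = -0.950 → β = 0.905
  β = 0.905: g = -0.0016, g' = -0.867 → β = 0.903
Converged at β = 0.903.
Compositions from xᵢ = zᵢ/(1+β(Kᵢ−1)), yᵢ = Kᵢxᵢ:
  A: x = 0.124, y = 0.299
  B: x = 0.134, y = 0.258
  C: x = 0.162, y = 0.252
  D: x = 0.580, y = 0.191

y_D = 0.191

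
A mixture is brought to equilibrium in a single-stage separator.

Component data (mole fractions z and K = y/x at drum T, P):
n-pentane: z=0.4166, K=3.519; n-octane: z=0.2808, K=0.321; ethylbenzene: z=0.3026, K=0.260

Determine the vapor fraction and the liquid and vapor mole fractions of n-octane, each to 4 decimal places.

ψ = 0.3543, x_n-octane = 0.3697, y_n-octane = 0.1187

Material balance + equilibrium reduce to Σ zᵢ(Kᵢ−1)/(1+ψ(Kᵢ−1)) = 0.
g(0) = ΣzᵢKᵢ − 1 = 0.6348 and g(1) = 1 − Σzᵢ/Kᵢ = -1.1570, so a root lies in (0, 1).
Newton–Raphson from ψ = 0.4:
  ψ = 0.4000: g = -0.05711, g' = -1.2342 → ψ = 0.3537
  ψ = 0.3537: g = 0.00069, g' = -1.2675 → ψ = 0.3543
Converged at ψ = 0.3543.
Compositions from xᵢ = zᵢ/(1+ψ(Kᵢ−1)), yᵢ = Kᵢxᵢ:
  n-pentane: x = 0.2201, y = 0.7747
  n-octane: x = 0.3697, y = 0.1187
  ethylbenzene: x = 0.4101, y = 0.1066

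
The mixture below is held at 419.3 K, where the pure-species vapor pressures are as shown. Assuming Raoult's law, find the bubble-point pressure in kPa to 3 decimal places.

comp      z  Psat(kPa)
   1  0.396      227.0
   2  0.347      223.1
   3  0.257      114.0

Pbub = 196.606 kPa

At the bubble point ψ → 0, so ΣzᵢKᵢ = 1 with Kᵢ = Pᵢˢᵃᵗ/P ⇒ P = ΣzᵢPᵢˢᵃᵗ.
P = 0.396·227.0 + 0.347·223.1 + 0.257·114.0 = 196.606 kPa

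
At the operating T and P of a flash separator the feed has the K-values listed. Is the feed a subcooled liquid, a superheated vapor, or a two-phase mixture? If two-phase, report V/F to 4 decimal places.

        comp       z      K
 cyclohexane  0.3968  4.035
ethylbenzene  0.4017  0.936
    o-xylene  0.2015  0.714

ΣzᵢKᵢ = 2.1210; Σzᵢ/Kᵢ = 0.8097.
Since Σzᵢ/Kᵢ < 1 the mixture is above its dew point — single vapor phase.

superheated vapor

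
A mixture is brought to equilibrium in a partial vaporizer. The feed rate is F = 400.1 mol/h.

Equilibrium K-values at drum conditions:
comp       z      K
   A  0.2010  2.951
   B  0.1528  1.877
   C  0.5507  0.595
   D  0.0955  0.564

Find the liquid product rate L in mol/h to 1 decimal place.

L = 237.6 mol/h

Let β = V/F and solve Σ zᵢ(Kᵢ−1)/(1+β(Kᵢ−1)) = 0.
Feasibility: ΣzᵢKᵢ = 1.2615, Σzᵢ/Kᵢ = 1.2444 — both > 1, two phases present.
Iterate (Newton) starting at β = 0.36:
  β = 0.3600: g = 0.02171, g' = -0.4812 → β = 0.4051
  β = 0.4051: g = 0.00053, g' = -0.4587 → β = 0.4063
Converged at β = 0.4063.
Then V = β·F = 0.4063·400.1 = 162.5 mol/h and L = F − V = 237.6 mol/h.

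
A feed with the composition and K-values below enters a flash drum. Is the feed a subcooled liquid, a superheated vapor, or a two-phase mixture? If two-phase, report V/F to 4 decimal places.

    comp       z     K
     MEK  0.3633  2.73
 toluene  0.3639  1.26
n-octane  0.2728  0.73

superheated vapor

ΣzᵢKᵢ = 1.6495; Σzᵢ/Kᵢ = 0.7956.
Since Σzᵢ/Kᵢ < 1 the mixture is above its dew point — single vapor phase.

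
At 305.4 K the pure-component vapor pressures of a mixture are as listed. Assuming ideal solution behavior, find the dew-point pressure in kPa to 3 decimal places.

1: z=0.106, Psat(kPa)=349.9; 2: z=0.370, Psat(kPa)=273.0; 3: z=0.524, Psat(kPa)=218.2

At the dew point ψ → 1, so Σzᵢ/Kᵢ = 1 with Kᵢ = Pᵢˢᵃᵗ/P ⇒ 1/P = Σzᵢ/Pᵢˢᵃᵗ.
1/P = 0.106/349.9 + 0.370/273.0 + 0.524/218.2 = 0.004060 ⇒ P = 246.322 kPa

Pdew = 246.322 kPa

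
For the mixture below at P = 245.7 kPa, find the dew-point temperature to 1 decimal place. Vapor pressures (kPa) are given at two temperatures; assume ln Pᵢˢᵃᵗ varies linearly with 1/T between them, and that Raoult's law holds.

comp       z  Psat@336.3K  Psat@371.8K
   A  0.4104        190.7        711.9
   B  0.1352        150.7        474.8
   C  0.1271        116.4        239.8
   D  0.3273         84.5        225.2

T = 358.6 K

Dew-point temperature: Σzᵢ·P/Pᵢˢᵃᵗ(T) = 1. Interpolate ln Pᵢˢᵃᵗ = aᵢ + bᵢ/T.
  T = 336.3 K: ΣzᵢP/Pᵢˢᵃᵗ = 1.9692
  T = 371.8 K: ΣzᵢP/Pᵢˢᵃᵗ = 0.6989
  T = 354.1 K: ΣzᵢP/Pᵢˢᵃᵗ = 1.1362
  T = 363.0 K: ΣzᵢP/Pᵢˢᵃᵗ = 0.8837
  T = 358.6 K: ΣzᵢP/Pᵢˢᵃᵗ = 0.9988
  T = 356.4 K: ΣzᵢP/Pᵢˢᵃᵗ = 1.0632
Interpolating between 356.4 K and 358.6 K gives T ≈ 358.6 K.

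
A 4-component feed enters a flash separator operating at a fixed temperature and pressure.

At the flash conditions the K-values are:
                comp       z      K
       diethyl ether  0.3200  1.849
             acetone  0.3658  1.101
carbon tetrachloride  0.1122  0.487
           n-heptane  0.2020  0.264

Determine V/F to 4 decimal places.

V/F = 0.2826

Material balance + equilibrium reduce to Σ zᵢ(Kᵢ−1)/(1+V/F(Kᵢ−1)) = 0.
Feasibility: ΣzᵢKᵢ = 1.1024, Σzᵢ/Kᵢ = 1.5009 — both > 1, two phases present.
Newton–Raphson from V/F = 0.5:
  V/F = 0.5000: g = -0.08677, g' = -0.4444 → V/F = 0.3048
  V/F = 0.3048: g = -0.00821, g' = -0.3724 → V/F = 0.2827
  V/F = 0.2827: g = -0.00005, g' = -0.3684 → V/F = 0.2826
Converged at V/F = 0.2826.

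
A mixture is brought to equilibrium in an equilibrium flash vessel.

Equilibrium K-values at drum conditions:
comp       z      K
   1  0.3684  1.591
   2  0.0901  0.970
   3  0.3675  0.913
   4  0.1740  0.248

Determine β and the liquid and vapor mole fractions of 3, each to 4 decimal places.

Iterate (Newton) starting at β = 0.48:
  β = 0.4800: g = -0.07126, g' = -0.3222 → β = 0.2588
  β = 0.2588: g = -0.00906, g' = -0.2515 → β = 0.2228
  β = 0.2228: g = -0.00011, g' = -0.2454 → β = 0.2223
Converged at β = 0.2223.
Compositions from xᵢ = zᵢ/(1+β(Kᵢ−1)), yᵢ = Kᵢxᵢ:
  1: x = 0.3256, y = 0.5181
  2: x = 0.0907, y = 0.0880
  3: x = 0.3747, y = 0.3421
  4: x = 0.2089, y = 0.0518

β = 0.2223, x_3 = 0.3747, y_3 = 0.3421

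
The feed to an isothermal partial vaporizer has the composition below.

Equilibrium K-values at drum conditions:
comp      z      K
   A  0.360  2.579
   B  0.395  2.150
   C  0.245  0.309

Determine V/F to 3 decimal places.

Material balance + equilibrium reduce to Σ zᵢ(Kᵢ−1)/(1+V/F(Kᵢ−1)) = 0.
g(0) = ΣzᵢKᵢ − 1 = 0.853 and g(1) = 1 − Σzᵢ/Kᵢ = -0.116, so a root lies in (0, 1).
Newton iteration, V/F⁰ = 0.5:
  V/F = 0.500: g = 0.3474, g' = -0.764 → V/F = 0.955
  V/F = 0.955: g = -0.0543, g' = -1.272 → V/F = 0.912
  V/F = 0.912: g = -0.0032, g' = -1.131 → V/F = 0.909
Converged at V/F = 0.909.

V/F = 0.909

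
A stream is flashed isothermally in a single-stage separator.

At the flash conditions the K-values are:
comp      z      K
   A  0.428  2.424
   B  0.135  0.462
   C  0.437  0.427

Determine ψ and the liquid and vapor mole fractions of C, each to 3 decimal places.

ψ = 0.356, x_C = 0.549, y_C = 0.234

Let ψ = V/F and solve Σ zᵢ(Kᵢ−1)/(1+ψ(Kᵢ−1)) = 0.
Feasibility: ΣzᵢKᵢ = 1.286, Σzᵢ/Kᵢ = 1.492 — both > 1, two phases present.
Newton–Raphson from ψ = 0.5:
  ψ = 0.500: g = -0.0943, g' = -0.651 → ψ = 0.355
  ψ = 0.355: g = 0.0006, g' = -0.669 → ψ = 0.356
Converged at ψ = 0.356.
Compositions from xᵢ = zᵢ/(1+ψ(Kᵢ−1)), yᵢ = Kᵢxᵢ:
  A: x = 0.284, y = 0.688
  B: x = 0.167, y = 0.077
  C: x = 0.549, y = 0.234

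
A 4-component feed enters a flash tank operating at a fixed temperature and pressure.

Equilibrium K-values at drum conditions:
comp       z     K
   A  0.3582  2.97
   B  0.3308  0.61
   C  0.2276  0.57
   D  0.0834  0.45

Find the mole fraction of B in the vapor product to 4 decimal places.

y_B = 0.2523

Material balance + equilibrium reduce to Σ zᵢ(Kᵢ−1)/(1+ψ(Kᵢ−1)) = 0.
Feasibility: ΣzᵢKᵢ = 1.4329, Σzᵢ/Kᵢ = 1.2475 — both > 1, two phases present.
Newton–Raphson from ψ = 0.5:
  ψ = 0.5000: g = 0.00729, g' = -0.5467 → ψ = 0.5133
  ψ = 0.5133: g = 0.00004, g' = -0.5406 → ψ = 0.5134
Converged at ψ = 0.5134.
Compositions from xᵢ = zᵢ/(1+ψ(Kᵢ−1)), yᵢ = Kᵢxᵢ:
  A: x = 0.1781, y = 0.5289
  B: x = 0.4136, y = 0.2523
  C: x = 0.2921, y = 0.1665
  D: x = 0.1162, y = 0.0523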